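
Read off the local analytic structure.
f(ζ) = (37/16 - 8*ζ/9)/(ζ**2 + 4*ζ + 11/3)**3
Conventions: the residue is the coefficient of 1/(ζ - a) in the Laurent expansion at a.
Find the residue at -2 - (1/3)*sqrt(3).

The factor ζ**2 + 4*ζ + 11/3 splits as (ζ - a)(ζ - a') with a = -2 - (1/3)*sqrt(3), a' = -2 + (1/3)*sqrt(3). At the order-3 pole a set g(ζ) = (ζ - a)^3*f(ζ) = [37/16 - 8*ζ/9] / (ζ - a')^3.
Order-3 pole: residue = g''(a)/2; g''(-2 - (1/3)*sqrt(3)) = -(1767/128)*sqrt(3), so the residue is -(1767/256)*sqrt(3).

The residue is -(1767/256)*sqrt(3).


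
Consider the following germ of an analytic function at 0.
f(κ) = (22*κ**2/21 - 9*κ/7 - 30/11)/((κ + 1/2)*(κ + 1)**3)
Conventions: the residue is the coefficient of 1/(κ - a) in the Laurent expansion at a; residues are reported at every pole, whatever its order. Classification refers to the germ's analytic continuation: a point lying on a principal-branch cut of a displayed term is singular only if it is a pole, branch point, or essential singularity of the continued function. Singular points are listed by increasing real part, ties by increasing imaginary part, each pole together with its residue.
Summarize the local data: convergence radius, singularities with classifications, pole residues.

Radius of convergence at 0: 1/2.
At -1: a pole of order 3; residue 3368/231.
At -1/2: a pole of order 1; residue -3368/231.

Denominator factor (κ + 1/2): pole of order 1 at -1/2, modulus 1/2.
Denominator factor (κ + 1)^3: pole of order 3 at -1, modulus 1.
The radius of convergence is the smallest modulus among the singular points: 1/2.
At the order-3 pole -1 set g(κ) = (κ - (-1))^3*f(κ) = (22*κ**2/21 - 9*κ/7 - 30/11)/(κ + 1/2).
Order-3 pole: residue = g''(a)/2; g''(-1) = 6736/231, so the residue is 3368/231.
At the order-1 pole -1/2 set g(κ) = (κ - (-1/2))*f(κ) = (22*κ**2/21 - 9*κ/7 - 30/11)/(κ + 1)**3.
Simple pole: residue = g(a) at a = -1/2, which is -3368/231.
List the singular points by increasing real part (a conjugate pair: the negative imaginary part first).


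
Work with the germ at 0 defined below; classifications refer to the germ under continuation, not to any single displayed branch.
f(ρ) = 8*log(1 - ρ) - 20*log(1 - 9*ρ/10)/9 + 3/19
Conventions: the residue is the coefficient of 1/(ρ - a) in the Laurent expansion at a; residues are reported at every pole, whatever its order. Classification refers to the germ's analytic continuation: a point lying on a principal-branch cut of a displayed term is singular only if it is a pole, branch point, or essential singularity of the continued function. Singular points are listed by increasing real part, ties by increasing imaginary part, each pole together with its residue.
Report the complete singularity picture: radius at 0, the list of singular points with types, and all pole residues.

Radius of convergence at 0: 1.
At 1: a logarithmic branch point.
At 10/9: a logarithmic branch point.

Branch term (-20/9)*log(1 - ρ/(10/9)): its argument vanishes at ρ = 10/9, a logarithmic branch point, modulus 10/9.
Branch term (8)*log(1 - ρ/(1)): its argument vanishes at ρ = 1, a logarithmic branch point, modulus 1.
The radius of convergence is the smallest modulus among the singular points: 1.
List the singular points by increasing real part (a conjugate pair: the negative imaginary part first).


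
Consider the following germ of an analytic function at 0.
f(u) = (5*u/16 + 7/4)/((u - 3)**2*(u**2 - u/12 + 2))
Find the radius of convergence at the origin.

Denominator factor (u - 3)^2: pole of order 2 at 3, modulus 3.
Denominator factor (u**2 - u/12 + 2): discriminant -1151/144, complex-conjugate roots (1/24) + ((1/24)*sqrt(1151))*i and (1/24) - ((1/24)*sqrt(1151))*i; poles of order 1, moduli sqrt(2) and sqrt(2).
The radius of convergence is the smallest modulus among the singular points: sqrt(2).

The radius of convergence is sqrt(2).


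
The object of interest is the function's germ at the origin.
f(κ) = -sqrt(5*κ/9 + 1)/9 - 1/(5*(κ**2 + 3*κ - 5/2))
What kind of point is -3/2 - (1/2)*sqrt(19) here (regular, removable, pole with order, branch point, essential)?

The denominator factor κ**2 + 3*κ - 5/2 vanishes at -3/2 - (1/2)*sqrt(19) and appears to the power 1; the numerator there equals -1/5, nonzero, and no other factor vanishes.
The branch terms are analytic at this point.
Hence a pole whose order is the multiplicity, 1.

The point is a pole of order 1.


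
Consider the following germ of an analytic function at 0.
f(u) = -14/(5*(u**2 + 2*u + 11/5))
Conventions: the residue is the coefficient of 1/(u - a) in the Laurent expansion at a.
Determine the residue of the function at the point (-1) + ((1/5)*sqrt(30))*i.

The factor u**2 + 2*u + 11/5 splits as (u - a)(u - a') with a = (-1) + ((1/5)*sqrt(30))*i, a' = (-1) - ((1/5)*sqrt(30))*i. At the order-1 pole a set g(u) = (u - a)*f(u) = [-14/5] / (u - a').
Simple pole: residue = g(a) at a = (-1) + ((1/5)*sqrt(30))*i, which is ((7/30)*sqrt(30))*i.

The residue is ((7/30)*sqrt(30))*i.


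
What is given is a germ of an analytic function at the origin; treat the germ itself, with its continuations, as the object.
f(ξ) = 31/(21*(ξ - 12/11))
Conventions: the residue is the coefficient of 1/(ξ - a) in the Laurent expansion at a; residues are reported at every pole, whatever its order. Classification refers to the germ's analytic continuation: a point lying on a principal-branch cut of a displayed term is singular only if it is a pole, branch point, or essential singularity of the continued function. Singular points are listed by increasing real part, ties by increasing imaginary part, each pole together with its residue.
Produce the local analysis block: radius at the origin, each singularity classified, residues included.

Denominator factor (ξ - 12/11): pole of order 1 at 12/11, modulus 12/11.
The radius of convergence is the smallest modulus among the singular points: 12/11.
At the order-1 pole 12/11 set g(ξ) = (ξ - (12/11))*f(ξ) = 31/21.
Simple pole: residue = g(a) at a = 12/11, which is 31/21.

Radius of convergence at 0: 12/11.
At 12/11: a pole of order 1; residue 31/21.


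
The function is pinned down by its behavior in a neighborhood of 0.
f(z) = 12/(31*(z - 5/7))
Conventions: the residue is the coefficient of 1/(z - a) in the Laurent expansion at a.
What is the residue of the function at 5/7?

The residue is 12/31.

At the order-1 pole 5/7 set g(z) = (z - (5/7))*f(z) = 12/31.
Simple pole: residue = g(a) at a = 5/7, which is 12/31.


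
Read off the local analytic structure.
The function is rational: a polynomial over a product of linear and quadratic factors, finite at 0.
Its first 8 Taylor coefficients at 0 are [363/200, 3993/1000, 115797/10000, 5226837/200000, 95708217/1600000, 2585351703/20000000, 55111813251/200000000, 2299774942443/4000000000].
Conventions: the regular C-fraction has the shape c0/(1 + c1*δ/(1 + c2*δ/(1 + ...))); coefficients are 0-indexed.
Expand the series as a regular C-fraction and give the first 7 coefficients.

Taylor coefficients (read off): a_0 = 363/200, a_1 = 3993/1000, a_2 = 115797/10000, a_3 = 5226837/200000, a_4 = 95708217/1600000, a_5 = 2585351703/20000000, a_6 = 55111813251/200000000.
c0 = a_0 = 363/200. Peel one level at a time: if S = 1 + c*δ/S' with S'(0) = 1, then c is the δ-coefficient of S and S' = c*δ/(S - 1).
S_1 = c0/f = 1 + (-11/5)*δ + (-77/50)*δ^2 + ...; c1 = -11/5.
S_2 = c1*δ/(S_1 - 1) = 1 + (-7/10)*δ + (373/200)*δ^2 + ...; c2 = -7/10.
S_3 = c2*δ/(S_2 - 1) = 1 + (373/140)*δ + (7975/1568)*δ^2 + ...; c3 = 373/140.
S_4 = c3*δ/(S_3 - 1) = 1 + (-39875/20888)*δ + (-8999375/8904256)*δ^2 + ...; c4 = -39875/20888.
S_5 = c4*δ/(S_4 - 1) = 1 + (-45815/86536)*δ + (-1925/26912)*δ^2 + ...; c5 = -45815/86536.
S_6 = c5*δ/(S_5 - 1) = 1 + (-1865/13804)*δ + ...; c6 = -1865/13804.

The regular C-fraction coefficients are [363/200, -11/5, -7/10, 373/140, -39875/20888, -45815/86536, -1865/13804].


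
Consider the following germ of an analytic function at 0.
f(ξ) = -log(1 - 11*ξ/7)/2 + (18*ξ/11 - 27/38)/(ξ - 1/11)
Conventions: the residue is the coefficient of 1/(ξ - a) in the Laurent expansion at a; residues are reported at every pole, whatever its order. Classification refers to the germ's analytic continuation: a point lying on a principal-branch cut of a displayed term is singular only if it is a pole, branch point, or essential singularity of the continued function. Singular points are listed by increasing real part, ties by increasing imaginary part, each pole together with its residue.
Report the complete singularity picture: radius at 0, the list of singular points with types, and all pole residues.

Radius of convergence at 0: 1/11.
At 1/11: a pole of order 1; residue -2583/4598.
At 7/11: a logarithmic branch point.

Denominator factor (ξ - 1/11): pole of order 1 at 1/11, modulus 1/11.
Branch term (-1/2)*log(1 - ξ/(7/11)): its argument vanishes at ξ = 7/11, a logarithmic branch point, modulus 7/11.
The radius of convergence is the smallest modulus among the singular points: 1/11.
The branch term is analytic at 1/11 and contributes nothing to the residue; only the rational part matters.
At the order-1 pole 1/11 set g(ξ) = (ξ - (1/11))*(rational part) = 18*ξ/11 - 27/38.
Simple pole: residue = g(a) at a = 1/11, which is -2583/4598.
List the singular points by increasing real part (a conjugate pair: the negative imaginary part first).


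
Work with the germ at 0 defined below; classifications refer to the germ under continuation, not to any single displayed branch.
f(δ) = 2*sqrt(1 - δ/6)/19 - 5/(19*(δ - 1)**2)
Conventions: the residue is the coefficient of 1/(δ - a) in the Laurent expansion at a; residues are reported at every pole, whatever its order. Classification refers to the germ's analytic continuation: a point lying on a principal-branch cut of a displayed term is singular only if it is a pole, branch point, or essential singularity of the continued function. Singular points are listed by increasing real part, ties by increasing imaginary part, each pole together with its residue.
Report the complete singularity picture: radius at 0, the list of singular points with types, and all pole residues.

Denominator factor (δ - 1)^2: pole of order 2 at 1, modulus 1.
Branch term (2/19)*sqrt(1 - δ/(6)): its argument vanishes at δ = 6, a square-root branch point, modulus 6.
The radius of convergence is the smallest modulus among the singular points: 1.
The branch term is analytic at 1 and contributes nothing to the residue; only the rational part matters.
At the order-2 pole 1 set g(δ) = (δ - (1))^2*(rational part) = -5/19.
Order-2 pole: residue = g'(a); g'(1) = 0, so the residue is 0.
List the singular points by increasing real part (a conjugate pair: the negative imaginary part first).

Radius of convergence at 0: 1.
At 1: a pole of order 2; residue 0.
At 6: an algebraic (square-root) branch point.


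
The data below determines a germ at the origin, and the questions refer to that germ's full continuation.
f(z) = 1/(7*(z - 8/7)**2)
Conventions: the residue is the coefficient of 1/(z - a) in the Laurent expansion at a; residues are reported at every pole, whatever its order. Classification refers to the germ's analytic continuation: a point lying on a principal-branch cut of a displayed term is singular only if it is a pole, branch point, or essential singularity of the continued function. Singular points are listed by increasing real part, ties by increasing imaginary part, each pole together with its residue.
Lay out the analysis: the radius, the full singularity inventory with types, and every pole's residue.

Denominator factor (z - 8/7)^2: pole of order 2 at 8/7, modulus 8/7.
The radius of convergence is the smallest modulus among the singular points: 8/7.
At the order-2 pole 8/7 set g(z) = (z - (8/7))^2*f(z) = 1/7.
Order-2 pole: residue = g'(a); g'(8/7) = 0, so the residue is 0.

Radius of convergence at 0: 8/7.
At 8/7: a pole of order 2; residue 0.


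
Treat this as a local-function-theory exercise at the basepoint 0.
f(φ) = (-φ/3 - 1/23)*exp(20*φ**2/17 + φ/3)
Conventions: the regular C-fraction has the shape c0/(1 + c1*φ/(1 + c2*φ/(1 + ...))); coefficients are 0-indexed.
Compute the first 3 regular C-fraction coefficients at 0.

The regular C-fraction coefficients are [-1/23, -8, 18425/2448].

Taylor coefficients (expand at 0): a_0 = -1/23, a_1 = -8/23, a_2 = -1159/7038.
c0 = a_0 = -1/23. Peel one level at a time: if S = 1 + c*φ/S' with S'(0) = 1, then c is the φ-coefficient of S and S' = c*φ/(S - 1).
S_1 = c0/f = 1 + (-8)*φ + (18425/306)*φ^2 + ...; c1 = -8.
S_2 = c1*φ/(S_1 - 1) = 1 + (18425/2448)*φ + ...; c2 = 18425/2448.


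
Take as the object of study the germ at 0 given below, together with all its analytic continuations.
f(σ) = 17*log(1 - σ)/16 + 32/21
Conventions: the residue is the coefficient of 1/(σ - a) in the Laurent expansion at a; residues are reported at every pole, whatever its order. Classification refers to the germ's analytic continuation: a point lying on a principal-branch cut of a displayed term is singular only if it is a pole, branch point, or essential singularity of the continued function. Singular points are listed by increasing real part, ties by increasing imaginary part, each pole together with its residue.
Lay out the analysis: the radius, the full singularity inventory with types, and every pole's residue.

Radius of convergence at 0: 1.
At 1: a logarithmic branch point.

Branch term (17/16)*log(1 - σ/(1)): its argument vanishes at σ = 1, a logarithmic branch point, modulus 1.
The radius of convergence is the smallest modulus among the singular points: 1.


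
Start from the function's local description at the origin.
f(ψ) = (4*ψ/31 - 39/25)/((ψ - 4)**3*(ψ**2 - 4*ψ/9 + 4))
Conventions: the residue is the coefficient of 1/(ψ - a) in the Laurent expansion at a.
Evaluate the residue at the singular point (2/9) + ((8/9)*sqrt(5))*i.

The factor ψ**2 - 4*ψ/9 + 4 splits as (ψ - a)(ψ - a') with a = (2/9) + ((8/9)*sqrt(5))*i, a' = (2/9) - ((8/9)*sqrt(5))*i. At the order-1 pole a set g(ψ) = (ψ - a)*f(ψ) = [(4*ψ/31 - 39/25)/(ψ - 4)**3] / (ψ - a').
Simple pole: residue = g(a) at a = (2/9) + ((8/9)*sqrt(5))*i, which is (8239347/1709240800) - ((21489273/34184816000)*sqrt(5))*i.

The residue is (8239347/1709240800) - ((21489273/34184816000)*sqrt(5))*i.


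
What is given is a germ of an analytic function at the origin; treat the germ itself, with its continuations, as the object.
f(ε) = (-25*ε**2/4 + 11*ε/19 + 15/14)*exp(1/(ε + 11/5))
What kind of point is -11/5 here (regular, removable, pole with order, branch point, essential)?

The exponent 1/(ε - (-11/5)) has a pole at -11/5, so exp(1/(ε - (-11/5))) takes every nonzero value near it: an essential singularity (not a pole of any order).

The point is an essential singularity.


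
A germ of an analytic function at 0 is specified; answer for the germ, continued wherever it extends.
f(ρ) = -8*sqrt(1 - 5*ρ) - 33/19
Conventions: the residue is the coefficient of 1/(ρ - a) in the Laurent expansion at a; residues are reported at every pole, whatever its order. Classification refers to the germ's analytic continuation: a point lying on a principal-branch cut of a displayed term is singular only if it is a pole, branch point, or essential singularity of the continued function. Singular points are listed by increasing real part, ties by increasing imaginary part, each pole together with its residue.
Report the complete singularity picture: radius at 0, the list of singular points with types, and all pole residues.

Branch term (-8)*sqrt(1 - ρ/(1/5)): its argument vanishes at ρ = 1/5, a square-root branch point, modulus 1/5.
The radius of convergence is the smallest modulus among the singular points: 1/5.

Radius of convergence at 0: 1/5.
At 1/5: an algebraic (square-root) branch point.


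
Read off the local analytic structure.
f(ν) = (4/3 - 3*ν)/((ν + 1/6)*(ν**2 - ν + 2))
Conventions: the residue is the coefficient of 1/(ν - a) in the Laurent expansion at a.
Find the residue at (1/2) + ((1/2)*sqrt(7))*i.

The factor ν**2 - ν + 2 splits as (ν - a)(ν - a') with a = (1/2) + ((1/2)*sqrt(7))*i, a' = (1/2) - ((1/2)*sqrt(7))*i. At the order-1 pole a set g(ν) = (ν - a)*f(ν) = [(4/3 - 3*ν)/(ν + 1/6)] / (ν - a').
Simple pole: residue = g(a) at a = (1/2) + ((1/2)*sqrt(7))*i, which is (-33/79) + ((193/553)*sqrt(7))*i.

The residue is (-33/79) + ((193/553)*sqrt(7))*i.


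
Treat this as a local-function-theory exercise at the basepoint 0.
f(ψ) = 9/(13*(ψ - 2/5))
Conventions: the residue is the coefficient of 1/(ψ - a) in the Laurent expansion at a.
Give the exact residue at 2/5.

The residue is 9/13.

At the order-1 pole 2/5 set g(ψ) = (ψ - (2/5))*f(ψ) = 9/13.
Simple pole: residue = g(a) at a = 2/5, which is 9/13.


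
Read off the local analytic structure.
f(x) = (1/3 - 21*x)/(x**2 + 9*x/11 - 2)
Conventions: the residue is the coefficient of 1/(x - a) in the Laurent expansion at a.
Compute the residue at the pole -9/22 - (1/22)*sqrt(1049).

The factor x**2 + 9*x/11 - 2 splits as (x - a)(x - a') with a = -9/22 - (1/22)*sqrt(1049), a' = -9/22 + (1/22)*sqrt(1049). At the order-1 pole a set g(x) = (x - a)*f(x) = [1/3 - 21*x] / (x - a').
Simple pole: residue = g(a) at a = -9/22 - (1/22)*sqrt(1049), which is -21/2 - (589/6294)*sqrt(1049).

The residue is -21/2 - (589/6294)*sqrt(1049).


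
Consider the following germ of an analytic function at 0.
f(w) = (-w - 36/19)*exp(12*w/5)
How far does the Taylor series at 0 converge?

The factor exp(12*w/5) is entire and contributes no finite singular point.
The polynomial part has no poles.
No finite singular points: the Taylor series at 0 converges everywhere.

The radius of convergence is infinite.


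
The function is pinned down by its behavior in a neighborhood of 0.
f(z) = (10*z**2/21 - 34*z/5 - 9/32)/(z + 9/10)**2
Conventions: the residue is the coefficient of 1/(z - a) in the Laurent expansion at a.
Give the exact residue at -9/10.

At the order-2 pole -9/10 set g(z) = (z - (-9/10))^2*f(z) = 10*z**2/21 - 34*z/5 - 9/32.
Order-2 pole: residue = g'(a); g'(-9/10) = -268/35, so the residue is -268/35.

The residue is -268/35.


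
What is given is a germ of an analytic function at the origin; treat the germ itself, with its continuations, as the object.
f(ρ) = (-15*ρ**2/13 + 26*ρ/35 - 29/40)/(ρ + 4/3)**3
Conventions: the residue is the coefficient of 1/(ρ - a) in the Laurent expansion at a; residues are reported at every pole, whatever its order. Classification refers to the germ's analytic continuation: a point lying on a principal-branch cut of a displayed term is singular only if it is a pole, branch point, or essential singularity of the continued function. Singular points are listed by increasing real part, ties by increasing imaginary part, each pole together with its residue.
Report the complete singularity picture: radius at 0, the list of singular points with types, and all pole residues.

Radius of convergence at 0: 4/3.
At -4/3: a pole of order 3; residue -15/13.

Denominator factor (ρ + 4/3)^3: pole of order 3 at -4/3, modulus 4/3.
The radius of convergence is the smallest modulus among the singular points: 4/3.
At the order-3 pole -4/3 set g(ρ) = (ρ - (-4/3))^3*f(ρ) = -15*ρ**2/13 + 26*ρ/35 - 29/40.
Order-3 pole: residue = g''(a)/2; g''(-4/3) = -30/13, so the residue is -15/13.


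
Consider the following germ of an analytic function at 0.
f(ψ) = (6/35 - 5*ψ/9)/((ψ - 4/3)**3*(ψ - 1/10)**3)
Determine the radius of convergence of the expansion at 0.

Denominator factor (ψ - 4/3)^3: pole of order 3 at 4/3, modulus 4/3.
Denominator factor (ψ - 1/10)^3: pole of order 3 at 1/10, modulus 1/10.
The radius of convergence is the smallest modulus among the singular points: 1/10.

The radius of convergence is 1/10.


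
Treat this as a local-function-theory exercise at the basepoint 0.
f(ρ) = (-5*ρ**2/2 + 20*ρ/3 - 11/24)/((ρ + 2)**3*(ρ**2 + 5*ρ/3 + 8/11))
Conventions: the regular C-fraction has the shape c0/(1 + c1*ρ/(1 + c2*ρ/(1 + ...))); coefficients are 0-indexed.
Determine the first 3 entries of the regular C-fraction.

Taylor coefficients (expand at 0): a_0 = -121/1536, a_1 = 53251/36864, a_2 = -4838317/884736.
c0 = a_0 = -121/1536. Peel one level at a time: if S = 1 + c*ρ/S' with S'(0) = 1, then c is the ρ-coefficient of S and S' = c*ρ/(S - 1).
S_1 = c0/f = 1 + (4841/264)*ρ + (1549747/5808)*ρ^2 + ...; c1 = 4841/264.
S_2 = c1*ρ/(S_1 - 1) = 1 + (-1549747/106502)*ρ + ...; c2 = -1549747/106502.

The regular C-fraction coefficients are [-121/1536, 4841/264, -1549747/106502].


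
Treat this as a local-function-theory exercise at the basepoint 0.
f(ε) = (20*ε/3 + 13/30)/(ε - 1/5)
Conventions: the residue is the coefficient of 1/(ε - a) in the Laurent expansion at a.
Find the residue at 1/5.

The residue is 53/30.

At the order-1 pole 1/5 set g(ε) = (ε - (1/5))*f(ε) = 20*ε/3 + 13/30.
Simple pole: residue = g(a) at a = 1/5, which is 53/30.


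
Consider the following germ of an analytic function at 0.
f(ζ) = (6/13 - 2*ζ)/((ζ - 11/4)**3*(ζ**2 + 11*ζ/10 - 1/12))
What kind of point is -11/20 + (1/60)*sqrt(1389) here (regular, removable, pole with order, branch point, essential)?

The denominator factor ζ**2 + 11*ζ/10 - 1/12 vanishes at -11/20 + (1/60)*sqrt(1389) and appears to the power 1; the numerator there equals 203/130 - (1/30)*sqrt(1389), nonzero, and no other factor vanishes.
Hence a pole whose order is the multiplicity, 1.

The point is a pole of order 1.


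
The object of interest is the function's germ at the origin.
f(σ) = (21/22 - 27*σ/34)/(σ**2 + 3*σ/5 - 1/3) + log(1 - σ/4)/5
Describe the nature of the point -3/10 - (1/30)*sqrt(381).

The denominator factor σ**2 + 3*σ/5 - 1/3 vanishes at -3/10 - (1/30)*sqrt(381) and appears to the power 1; the numerator there equals 4461/3740 + (9/340)*sqrt(381), nonzero, and no other factor vanishes.
The branch terms are analytic at this point.
Hence a pole whose order is the multiplicity, 1.

The point is a pole of order 1.


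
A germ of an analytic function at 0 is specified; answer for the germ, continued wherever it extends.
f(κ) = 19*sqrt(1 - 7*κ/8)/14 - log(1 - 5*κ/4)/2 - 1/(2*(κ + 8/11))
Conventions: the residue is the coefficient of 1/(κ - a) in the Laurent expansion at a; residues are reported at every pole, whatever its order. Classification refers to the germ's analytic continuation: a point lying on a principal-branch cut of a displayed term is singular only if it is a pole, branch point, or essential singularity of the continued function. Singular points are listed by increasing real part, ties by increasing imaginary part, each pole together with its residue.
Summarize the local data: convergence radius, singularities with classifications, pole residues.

Denominator factor (κ + 8/11): pole of order 1 at -8/11, modulus 8/11.
Branch term (19/14)*sqrt(1 - κ/(8/7)): its argument vanishes at κ = 8/7, a square-root branch point, modulus 8/7.
Branch term (-1/2)*log(1 - κ/(4/5)): its argument vanishes at κ = 4/5, a logarithmic branch point, modulus 4/5.
The radius of convergence is the smallest modulus among the singular points: 8/11.
The branch terms are analytic at -8/11 and contribute nothing to the residue; only the rational part matters.
At the order-1 pole -8/11 set g(κ) = (κ - (-8/11))*(rational part) = -1/2.
Simple pole: residue = g(a) at a = -8/11, which is -1/2.
List the singular points by increasing real part (a conjugate pair: the negative imaginary part first).

Radius of convergence at 0: 8/11.
At -8/11: a pole of order 1; residue -1/2.
At 4/5: a logarithmic branch point.
At 8/7: an algebraic (square-root) branch point.


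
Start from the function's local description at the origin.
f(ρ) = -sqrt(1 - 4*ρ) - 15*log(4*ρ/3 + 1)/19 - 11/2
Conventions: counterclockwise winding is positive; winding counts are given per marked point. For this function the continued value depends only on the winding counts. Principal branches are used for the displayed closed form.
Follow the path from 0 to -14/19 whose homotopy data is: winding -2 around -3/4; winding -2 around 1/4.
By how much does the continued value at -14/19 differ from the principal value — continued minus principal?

The rational part is single-valued and drops out of the difference; each branch term changes only by its own monodromy.
(-1)*sqrt(1 - ρ/(1/4)): winding -2 is even, the square root returns to the same sheet, contribution 0.
(-15/19)*log(1 - ρ/(-3/4)): each positive loop around -3/4 adds 2*pi*i to the log, so winding -2 contributes (-15/19)*(-2)*2*pi*i = (60/19)*pi*i.
Summing the contributions at ρ = -14/19 gives (60/19)*pi*i.

Continued minus principal equals (60/19)*pi*i.


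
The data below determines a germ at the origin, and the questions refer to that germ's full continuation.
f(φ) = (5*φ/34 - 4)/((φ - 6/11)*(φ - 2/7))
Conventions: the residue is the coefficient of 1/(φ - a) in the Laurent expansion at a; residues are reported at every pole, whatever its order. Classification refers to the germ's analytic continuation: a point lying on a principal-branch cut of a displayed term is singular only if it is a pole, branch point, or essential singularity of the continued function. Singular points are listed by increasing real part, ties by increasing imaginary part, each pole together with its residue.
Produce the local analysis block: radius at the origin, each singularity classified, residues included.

Radius of convergence at 0: 2/7.
At 2/7: a pole of order 1; residue 5181/340.
At 6/11: a pole of order 1; residue -5131/340.

Denominator factor (φ - 2/7): pole of order 1 at 2/7, modulus 2/7.
Denominator factor (φ - 6/11): pole of order 1 at 6/11, modulus 6/11.
The radius of convergence is the smallest modulus among the singular points: 2/7.
At the order-1 pole 2/7 set g(φ) = (φ - (2/7))*f(φ) = (5*φ/34 - 4)/(φ - 6/11).
Simple pole: residue = g(a) at a = 2/7, which is 5181/340.
At the order-1 pole 6/11 set g(φ) = (φ - (6/11))*f(φ) = (5*φ/34 - 4)/(φ - 2/7).
Simple pole: residue = g(a) at a = 6/11, which is -5131/340.
List the singular points by increasing real part (a conjugate pair: the negative imaginary part first).


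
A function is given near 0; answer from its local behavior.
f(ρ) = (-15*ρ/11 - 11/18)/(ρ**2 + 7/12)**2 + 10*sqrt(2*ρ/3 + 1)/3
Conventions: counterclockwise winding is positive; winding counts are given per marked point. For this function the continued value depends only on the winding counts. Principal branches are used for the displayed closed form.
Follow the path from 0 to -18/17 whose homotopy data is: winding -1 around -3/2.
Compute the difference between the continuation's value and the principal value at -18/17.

Continued minus principal equals -(20/51)*sqrt(85).

The rational part is single-valued and drops out of the difference; each branch term changes only by its own monodromy.
(10/3)*sqrt(1 - ρ/(-3/2)): winding -1 is odd, the square root flips sign, contributing -2*(10/3)*sqrt(1 - (-18/17)/(-3/2)) = -2*(10/3)*sqrt(5/17) = -(20/51)*sqrt(85).
Summing the contributions at ρ = -18/17 gives -(20/51)*sqrt(85).


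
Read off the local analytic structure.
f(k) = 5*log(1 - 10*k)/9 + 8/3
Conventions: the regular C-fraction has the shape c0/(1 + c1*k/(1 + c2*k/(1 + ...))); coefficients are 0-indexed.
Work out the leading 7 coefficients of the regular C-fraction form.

The regular C-fraction coefficients are [8/3, 25/12, -85/12, -20/17, -65/17, -68/39, -127/39].

Taylor coefficients (expand at 0): a_0 = 8/3, a_1 = -50/9, a_2 = -250/9, a_3 = -5000/27, a_4 = -12500/9, a_5 = -100000/9, a_6 = -2500000/27.
c0 = a_0 = 8/3. Peel one level at a time: if S = 1 + c*k/S' with S'(0) = 1, then c is the k-coefficient of S and S' = c*k/(S - 1).
S_1 = c0/f = 1 + (25/12)*k + (2125/144)*k^2 + ...; c1 = 25/12.
S_2 = c1*k/(S_1 - 1) = 1 + (-85/12)*k + (-25/3)*k^2 + ...; c2 = -85/12.
S_3 = c2*k/(S_2 - 1) = 1 + (-20/17)*k + (-1300/289)*k^2 + ...; c3 = -20/17.
S_4 = c3*k/(S_3 - 1) = 1 + (-65/17)*k + (-20/3)*k^2 + ...; c4 = -65/17.
S_5 = c4*k/(S_4 - 1) = 1 + (-68/39)*k + (-8636/1521)*k^2 + ...; c5 = -68/39.
S_6 = c5*k/(S_5 - 1) = 1 + (-127/39)*k + ...; c6 = -127/39.


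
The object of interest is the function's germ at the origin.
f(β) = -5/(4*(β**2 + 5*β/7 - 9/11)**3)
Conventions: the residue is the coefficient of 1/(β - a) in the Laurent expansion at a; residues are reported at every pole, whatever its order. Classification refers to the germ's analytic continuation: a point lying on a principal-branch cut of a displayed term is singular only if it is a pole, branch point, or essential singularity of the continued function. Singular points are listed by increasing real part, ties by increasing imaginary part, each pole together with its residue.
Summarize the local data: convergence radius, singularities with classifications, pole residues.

Denominator factor (β**2 + 5*β/7 - 9/11)^3: discriminant 2039/539, real irrational roots -5/14 + (1/154)*sqrt(22429) and -5/14 - (1/154)*sqrt(22429); poles of order 3, moduli -5/14 + (1/154)*sqrt(22429) and 5/14 + (1/154)*sqrt(22429).
The radius of convergence is the smallest modulus among the singular points: -5/14 + (1/154)*sqrt(22429).
The factor β**2 + 5*β/7 - 9/11 splits as (β - a)(β - a') with a = -5/14 - (1/154)*sqrt(22429), a' = -5/14 + (1/154)*sqrt(22429). At the order-3 pole a set g(β) = (β - a)^3*f(β) = [-5/4] / (β - a')^3.
Order-3 pole: residue = g''(a)/2; g''(-5/14 - (1/154)*sqrt(22429)) = (30504705/8477185319)*sqrt(22429), so the residue is (30504705/16954370638)*sqrt(22429).
The factor β**2 + 5*β/7 - 9/11 splits as (β - a)(β - a') with a = -5/14 + (1/154)*sqrt(22429), a' = -5/14 - (1/154)*sqrt(22429). At the order-3 pole a set g(β) = (β - a)^3*f(β) = [-5/4] / (β - a')^3.
Order-3 pole: residue = g''(a)/2; g''(-5/14 + (1/154)*sqrt(22429)) = -(30504705/8477185319)*sqrt(22429), so the residue is -(30504705/16954370638)*sqrt(22429).
List the singular points by increasing real part (a conjugate pair: the negative imaginary part first).

Radius of convergence at 0: -5/14 + (1/154)*sqrt(22429).
At -5/14 - (1/154)*sqrt(22429): a pole of order 3; residue (30504705/16954370638)*sqrt(22429).
At -5/14 + (1/154)*sqrt(22429): a pole of order 3; residue -(30504705/16954370638)*sqrt(22429).


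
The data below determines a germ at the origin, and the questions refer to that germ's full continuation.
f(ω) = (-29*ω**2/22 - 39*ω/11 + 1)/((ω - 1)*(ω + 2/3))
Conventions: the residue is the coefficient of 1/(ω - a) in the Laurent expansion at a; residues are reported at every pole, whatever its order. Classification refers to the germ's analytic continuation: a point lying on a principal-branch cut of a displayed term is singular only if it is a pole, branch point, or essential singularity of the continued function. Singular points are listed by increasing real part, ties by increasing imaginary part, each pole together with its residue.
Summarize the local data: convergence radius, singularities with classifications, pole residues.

Denominator factor (ω + 2/3): pole of order 1 at -2/3, modulus 2/3.
Denominator factor (ω - 1): pole of order 1 at 1, modulus 1.
The radius of convergence is the smallest modulus among the singular points: 2/3.
At the order-1 pole -2/3 set g(ω) = (ω - (-2/3))*f(ω) = (-29*ω**2/22 - 39*ω/11 + 1)/(ω - 1).
Simple pole: residue = g(a) at a = -2/3, which is -5/3.
At the order-1 pole 1 set g(ω) = (ω - (1))*f(ω) = (-29*ω**2/22 - 39*ω/11 + 1)/(ω + 2/3).
Simple pole: residue = g(a) at a = 1, which is -51/22.
List the singular points by increasing real part (a conjugate pair: the negative imaginary part first).

Radius of convergence at 0: 2/3.
At -2/3: a pole of order 1; residue -5/3.
At 1: a pole of order 1; residue -51/22.


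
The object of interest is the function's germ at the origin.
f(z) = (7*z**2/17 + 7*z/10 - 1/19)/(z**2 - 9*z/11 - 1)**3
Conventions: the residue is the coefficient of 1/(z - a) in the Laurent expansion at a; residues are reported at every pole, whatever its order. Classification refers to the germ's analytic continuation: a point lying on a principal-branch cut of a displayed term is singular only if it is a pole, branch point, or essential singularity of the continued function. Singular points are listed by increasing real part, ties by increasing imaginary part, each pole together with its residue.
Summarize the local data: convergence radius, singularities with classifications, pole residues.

Denominator factor (z**2 - 9*z/11 - 1)^3: discriminant 565/121, real irrational roots 9/22 + (1/22)*sqrt(565) and 9/22 - (1/22)*sqrt(565); poles of order 3, moduli 9/22 + (1/22)*sqrt(565) and -9/22 + (1/22)*sqrt(565).
The radius of convergence is the smallest modulus among the singular points: -9/22 + (1/22)*sqrt(565).
The factor z**2 - 9*z/11 - 1 splits as (z - a)(z - a') with a = 9/22 - (1/22)*sqrt(565), a' = 9/22 + (1/22)*sqrt(565). At the order-3 pole a set g(z) = (z - a)^3*f(z) = [7*z**2/17 + 7*z/10 - 1/19] / (z - a')^3.
Order-3 pole: residue = g''(a)/2; g''(9/22 - (1/22)*sqrt(565)) = -(444510077/291284831875)*sqrt(565), so the residue is -(444510077/582569663750)*sqrt(565).
The factor z**2 - 9*z/11 - 1 splits as (z - a)(z - a') with a = 9/22 + (1/22)*sqrt(565), a' = 9/22 - (1/22)*sqrt(565). At the order-3 pole a set g(z) = (z - a)^3*f(z) = [7*z**2/17 + 7*z/10 - 1/19] / (z - a')^3.
Order-3 pole: residue = g''(a)/2; g''(9/22 + (1/22)*sqrt(565)) = (444510077/291284831875)*sqrt(565), so the residue is (444510077/582569663750)*sqrt(565).
List the singular points by increasing real part (a conjugate pair: the negative imaginary part first).

Radius of convergence at 0: -9/22 + (1/22)*sqrt(565).
At 9/22 - (1/22)*sqrt(565): a pole of order 3; residue -(444510077/582569663750)*sqrt(565).
At 9/22 + (1/22)*sqrt(565): a pole of order 3; residue (444510077/582569663750)*sqrt(565).


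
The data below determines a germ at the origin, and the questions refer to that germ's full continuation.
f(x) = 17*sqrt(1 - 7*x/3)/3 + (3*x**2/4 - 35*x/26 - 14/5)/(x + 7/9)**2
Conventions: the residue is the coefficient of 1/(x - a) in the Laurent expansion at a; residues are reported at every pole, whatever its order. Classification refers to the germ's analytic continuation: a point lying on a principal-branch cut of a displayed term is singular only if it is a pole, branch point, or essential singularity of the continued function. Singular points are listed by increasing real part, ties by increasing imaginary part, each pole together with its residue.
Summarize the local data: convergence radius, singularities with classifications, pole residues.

Denominator factor (x + 7/9)^2: pole of order 2 at -7/9, modulus 7/9.
Branch term (17/3)*sqrt(1 - x/(3/7)): its argument vanishes at x = 3/7, a square-root branch point, modulus 3/7.
The radius of convergence is the smallest modulus among the singular points: 3/7.
The branch term is analytic at -7/9 and contributes nothing to the residue; only the rational part matters.
At the order-2 pole -7/9 set g(x) = (x - (-7/9))^2*(rational part) = 3*x**2/4 - 35*x/26 - 14/5.
Order-2 pole: residue = g'(a); g'(-7/9) = -98/39, so the residue is -98/39.
List the singular points by increasing real part (a conjugate pair: the negative imaginary part first).

Radius of convergence at 0: 3/7.
At -7/9: a pole of order 2; residue -98/39.
At 3/7: an algebraic (square-root) branch point.


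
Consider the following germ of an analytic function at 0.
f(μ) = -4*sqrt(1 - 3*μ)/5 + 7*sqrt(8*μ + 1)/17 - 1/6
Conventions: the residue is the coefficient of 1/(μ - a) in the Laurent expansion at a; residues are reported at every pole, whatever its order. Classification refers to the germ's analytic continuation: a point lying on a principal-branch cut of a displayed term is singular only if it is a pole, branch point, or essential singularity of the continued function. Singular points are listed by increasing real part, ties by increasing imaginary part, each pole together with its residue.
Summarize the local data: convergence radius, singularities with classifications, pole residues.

Branch term (7/17)*sqrt(1 - μ/(-1/8)): its argument vanishes at μ = -1/8, a square-root branch point, modulus 1/8.
Branch term (-4/5)*sqrt(1 - μ/(1/3)): its argument vanishes at μ = 1/3, a square-root branch point, modulus 1/3.
The radius of convergence is the smallest modulus among the singular points: 1/8.
List the singular points by increasing real part (a conjugate pair: the negative imaginary part first).

Radius of convergence at 0: 1/8.
At -1/8: an algebraic (square-root) branch point.
At 1/3: an algebraic (square-root) branch point.


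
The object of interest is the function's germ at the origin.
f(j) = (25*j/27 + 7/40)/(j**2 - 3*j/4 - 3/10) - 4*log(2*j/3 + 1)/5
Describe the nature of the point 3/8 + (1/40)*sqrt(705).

The denominator factor j**2 - 3*j/4 - 3/10 vanishes at 3/8 + (1/40)*sqrt(705) and appears to the power 1; the numerator there equals 47/90 + (5/216)*sqrt(705), nonzero, and no other factor vanishes.
The branch terms are analytic at this point.
Hence a pole whose order is the multiplicity, 1.

The point is a pole of order 1.


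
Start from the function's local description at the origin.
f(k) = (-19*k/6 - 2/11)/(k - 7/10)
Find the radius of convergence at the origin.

Denominator factor (k - 7/10): pole of order 1 at 7/10, modulus 7/10.
The radius of convergence is the smallest modulus among the singular points: 7/10.

The radius of convergence is 7/10.


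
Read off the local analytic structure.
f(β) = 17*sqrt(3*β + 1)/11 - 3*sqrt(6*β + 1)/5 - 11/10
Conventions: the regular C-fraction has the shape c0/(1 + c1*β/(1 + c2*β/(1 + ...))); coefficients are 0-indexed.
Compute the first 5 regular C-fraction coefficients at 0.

Taylor coefficients (expand at 0): a_0 = -17/110, a_1 = 57/110, a_2 = 423/440, a_3 = -4833/880, a_4 = 35883/1408.
c0 = a_0 = -17/110. Peel one level at a time: if S = 1 + c*β/S' with S'(0) = 1, then c is the β-coefficient of S and S' = c*β/(S - 1).
S_1 = c0/f = 1 + (57/17)*β + (20187/1156)*β^2 + ...; c1 = 57/17.
S_2 = c1*β/(S_1 - 1) = 1 + (-6729/1292)*β + (81099/5776)*β^2 + ...; c2 = -6729/1292.
S_3 = c2*β/(S_2 - 1) = 1 + (459561/170468)*β + (-881632053/80496784)*β^2 + ...; c3 = 459561/170468.
S_4 = c3*β/(S_3 - 1) = 1 + (328451157/80846692)*β + ...; c4 = 328451157/80846692.

The regular C-fraction coefficients are [-17/110, 57/17, -6729/1292, 459561/170468, 328451157/80846692].


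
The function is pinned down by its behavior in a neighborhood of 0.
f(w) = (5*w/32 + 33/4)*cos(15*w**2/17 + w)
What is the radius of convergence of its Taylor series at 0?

The radius of convergence is infinite.

The factor cos(15*w**2/17 + w) is entire and contributes no finite singular point.
The polynomial part has no poles.
No finite singular points: the Taylor series at 0 converges everywhere.


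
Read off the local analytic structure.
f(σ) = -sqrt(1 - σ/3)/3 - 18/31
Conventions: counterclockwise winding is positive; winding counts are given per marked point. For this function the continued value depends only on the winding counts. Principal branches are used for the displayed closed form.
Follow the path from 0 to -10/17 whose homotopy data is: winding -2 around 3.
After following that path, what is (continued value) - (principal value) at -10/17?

Continued minus principal equals 0.

The rational part is single-valued and drops out of the difference; each branch term changes only by its own monodromy.
(-1/3)*sqrt(1 - σ/(3)): winding -2 is even, the square root returns to the same sheet, contribution 0.
Summing the contributions at σ = -10/17 gives 0.


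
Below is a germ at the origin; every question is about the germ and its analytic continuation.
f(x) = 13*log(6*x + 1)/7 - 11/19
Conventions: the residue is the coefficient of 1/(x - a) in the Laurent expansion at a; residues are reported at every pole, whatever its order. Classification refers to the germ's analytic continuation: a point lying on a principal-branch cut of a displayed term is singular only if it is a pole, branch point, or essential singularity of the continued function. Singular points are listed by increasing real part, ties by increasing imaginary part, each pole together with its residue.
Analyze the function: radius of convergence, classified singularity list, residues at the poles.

Branch term (13/7)*log(1 - x/(-1/6)): its argument vanishes at x = -1/6, a logarithmic branch point, modulus 1/6.
The radius of convergence is the smallest modulus among the singular points: 1/6.

Radius of convergence at 0: 1/6.
At -1/6: a logarithmic branch point.
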